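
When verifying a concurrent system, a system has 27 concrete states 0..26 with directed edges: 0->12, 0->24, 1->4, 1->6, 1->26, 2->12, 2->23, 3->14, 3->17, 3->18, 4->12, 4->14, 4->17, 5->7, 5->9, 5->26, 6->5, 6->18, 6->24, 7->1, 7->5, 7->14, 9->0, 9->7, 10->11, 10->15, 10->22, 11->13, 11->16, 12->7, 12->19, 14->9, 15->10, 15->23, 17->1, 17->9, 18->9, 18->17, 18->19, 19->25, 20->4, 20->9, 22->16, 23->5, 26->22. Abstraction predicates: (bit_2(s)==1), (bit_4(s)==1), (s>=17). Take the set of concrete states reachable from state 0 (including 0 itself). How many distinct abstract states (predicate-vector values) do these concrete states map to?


BFS from 0:
Concrete reachable: {0, 1, 4, 5, 6, 7, 9, 12, 14, 16, 17, 18, 19, 22, 24, 25, 26}
Abstract via predicates (bit_2(s)==1), (bit_4(s)==1), (s>=17):
  (0,0,0) <- {0, 1, 9}
  (0,1,0) <- {16}
  (0,1,1) <- {17, 18, 19, 24, 25, 26}
  (1,0,0) <- {4, 5, 6, 7, 12, 14}
  (1,1,1) <- {22}
Distinct abstract states = 5

5


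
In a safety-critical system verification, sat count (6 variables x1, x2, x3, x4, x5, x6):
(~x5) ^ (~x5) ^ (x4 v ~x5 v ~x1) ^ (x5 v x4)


CNF with 4 clauses over 6 vars (64 assignments).
An assignment satisfies CNF iff every clause has >=1 true literal.
Check each row (bits = x1,x2,x3,x4,x5,x6; clause T/F shown):
  row 0 [000000]: clauses=TTTF -> 0
  row 1 [000001]: clauses=TTTF -> 0
  row 2 [000010]: clauses=FFTT -> 0
  row 3 [000011]: clauses=FFTT -> 0
  row 4 [000100]: clauses=TTTT -> 1
  (every remaining row is evaluated the same way; all 64 results are listed next)
Full result column, 8 rows per line (x1,x2,x3 fixed per line; x4,x5,x6 runs 000..111 left to right):
  rows 0-7 [x1,x2,x3=000]: 00001100  (ones: 2)
  rows 8-15 [x1,x2,x3=001]: 00001100  (ones: 2)
  rows 16-23 [x1,x2,x3=010]: 00001100  (ones: 2)
  rows 24-31 [x1,x2,x3=011]: 00001100  (ones: 2)
  rows 32-39 [x1,x2,x3=100]: 00001100  (ones: 2)
  rows 40-47 [x1,x2,x3=101]: 00001100  (ones: 2)
  rows 48-55 [x1,x2,x3=110]: 00001100  (ones: 2)
  rows 56-63 [x1,x2,x3=111]: 00001100  (ones: 2)
Satisfying assignments = 2+2+2+2+2+2+2+2 = 16

16


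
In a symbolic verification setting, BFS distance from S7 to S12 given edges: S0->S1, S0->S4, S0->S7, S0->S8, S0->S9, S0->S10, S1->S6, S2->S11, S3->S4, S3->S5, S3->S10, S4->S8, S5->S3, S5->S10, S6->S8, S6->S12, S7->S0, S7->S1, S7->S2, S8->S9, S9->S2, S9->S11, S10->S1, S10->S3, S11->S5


BFS layer-by-layer from S7:
  dist 0: {S7}
  dist 1: {S0, S1, S2}
  dist 2: {S4, S6, S8, S9, S10, S11}
  dist 3: {S3, S5, S12}
  -> S12 reached at distance 3
Shortest path length = 3

3


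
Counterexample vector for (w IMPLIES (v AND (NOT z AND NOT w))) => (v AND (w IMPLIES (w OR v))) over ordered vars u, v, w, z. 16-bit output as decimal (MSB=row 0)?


F1 = (w IMPLIES (v AND (NOT z AND NOT w)))
F2 = (v AND (w IMPLIES (w OR v)))
Counterexample to F1=>F2 is where F1=1 and F2=0.
Evaluate each row (bits = u,v,w,z, MSB first):
  row 0 [0000]: F1=1 F2=0 -> F1&~F2 -> 1
  row 1 [0001]: F1=1 F2=0 -> F1&~F2 -> 1
  row 2 [0010]: F1=0 F2=0 -> F1&~F2 -> 0
  row 3 [0011]: F1=0 F2=0 -> F1&~F2 -> 0
  row 4 [0100]: F1=1 F2=1 -> F1&~F2 -> 0
  row 5 [0101]: F1=1 F2=1 -> F1&~F2 -> 0
  row 6 [0110]: F1=0 F2=1 -> F1&~F2 -> 0
  row 7 [0111]: F1=0 F2=1 -> F1&~F2 -> 0
  row 8 [1000]: F1=1 F2=0 -> F1&~F2 -> 1
  row 9 [1001]: F1=1 F2=0 -> F1&~F2 -> 1
  row 10 [1010]: F1=0 F2=0 -> F1&~F2 -> 0
  row 11 [1011]: F1=0 F2=0 -> F1&~F2 -> 0
  row 12 [1100]: F1=1 F2=1 -> F1&~F2 -> 0
  row 13 [1101]: F1=1 F2=1 -> F1&~F2 -> 0
  row 14 [1110]: F1=0 F2=1 -> F1&~F2 -> 0
  row 15 [1111]: F1=0 F2=1 -> F1&~F2 -> 0
Full result column, 4 rows per line (u,v fixed per line; w,z runs 00..11 left to right):
  rows 0-3 [u,v=00]: 1100  = hex C
  rows 4-7 [u,v=01]: 0000  = hex 0
  rows 8-11 [u,v=10]: 1100  = hex C
  rows 12-15 [u,v=11]: 0000  = hex 0
Counterexample vector (row 0 .. row 15) = 1100000011000000
Output column grouped in 4s = 1100 0000 1100 0000 = 0xC0C0
Convert to decimal digit by digit (value = value*16 + digit):
  C -> 12
  12*16 + 0 = 192
  192*16 + 12 (C) = 3084
  3084*16 + 0 = 49344
Decimal = 49344

49344


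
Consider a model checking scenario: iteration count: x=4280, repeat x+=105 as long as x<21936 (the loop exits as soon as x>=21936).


Step 1: x goes from 4280 toward 21936 by 105; the body runs while x<21936, so iterations = ceil((bound-start)/step)
Step 2: Distance=17656
Step 3: ceil(17656/105)=169

169


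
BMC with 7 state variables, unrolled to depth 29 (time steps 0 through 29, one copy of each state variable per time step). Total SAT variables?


BMC unrolls to depth k, creating one copy of each state var for steps 0..k.
Step count = 29 + 1 = 30 (steps 0 through 29)
Vars per step = 7
Total = 7 * 30 = 210

210


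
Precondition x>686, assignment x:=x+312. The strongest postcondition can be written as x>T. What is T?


Formula: sp(P, x:=E) = exists old_x. (x = E[old_x/x]) AND P[old_x/x] (old_x is the value of x before the assignment; eliminate old_x by solving x = E[old_x/x] for old_x)
Step 1: Precondition P: x>686, i.e. old_x > 686
Step 2: Assignment gives x = old_x + 312, so old_x = x - 312
Step 3: Substitute into P: x - 312 > 686
Step 4: Simplify: x > 686+312 = 998

998


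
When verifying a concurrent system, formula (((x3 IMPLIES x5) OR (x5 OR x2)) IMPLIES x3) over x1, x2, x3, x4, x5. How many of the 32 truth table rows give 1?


Formula: (((x3 IMPLIES x5) OR (x5 OR x2)) IMPLIES x3) over 5 vars (32 rows)
Evaluate each row (x1, x2, x3, x4, x5 as bits, MSB first):
  row 0 [00000]: (((0 IMPLIES 0) OR (0 OR 0)) IMPLIES 0) -> 0
  row 1 [00001]: (((0 IMPLIES 1) OR (1 OR 0)) IMPLIES 0) -> 0
  row 2 [00010]: (((0 IMPLIES 0) OR (0 OR 0)) IMPLIES 0) -> 0
  row 3 [00011]: (((0 IMPLIES 1) OR (1 OR 0)) IMPLIES 0) -> 0
  row 4 [00100]: (((1 IMPLIES 0) OR (0 OR 0)) IMPLIES 1) -> 1
  row 5 [00101]: (((1 IMPLIES 1) OR (1 OR 0)) IMPLIES 1) -> 1
  row 6 [00110]: (((1 IMPLIES 0) OR (0 OR 0)) IMPLIES 1) -> 1
  row 7 [00111]: (((1 IMPLIES 1) OR (1 OR 0)) IMPLIES 1) -> 1
  row 8 [01000]: (((0 IMPLIES 0) OR (0 OR 1)) IMPLIES 0) -> 0
  row 9 [01001]: (((0 IMPLIES 1) OR (1 OR 1)) IMPLIES 0) -> 0
  row 10 [01010]: (((0 IMPLIES 0) OR (0 OR 1)) IMPLIES 0) -> 0
  row 11 [01011]: (((0 IMPLIES 1) OR (1 OR 1)) IMPLIES 0) -> 0
  row 12 [01100]: (((1 IMPLIES 0) OR (0 OR 1)) IMPLIES 1) -> 1
  row 13 [01101]: (((1 IMPLIES 1) OR (1 OR 1)) IMPLIES 1) -> 1
  row 14 [01110]: (((1 IMPLIES 0) OR (0 OR 1)) IMPLIES 1) -> 1
  row 15 [01111]: (((1 IMPLIES 1) OR (1 OR 1)) IMPLIES 1) -> 1
  row 16 [10000]: (((0 IMPLIES 0) OR (0 OR 0)) IMPLIES 0) -> 0
  row 17 [10001]: (((0 IMPLIES 1) OR (1 OR 0)) IMPLIES 0) -> 0
  row 18 [10010]: (((0 IMPLIES 0) OR (0 OR 0)) IMPLIES 0) -> 0
  row 19 [10011]: (((0 IMPLIES 1) OR (1 OR 0)) IMPLIES 0) -> 0
  row 20 [10100]: (((1 IMPLIES 0) OR (0 OR 0)) IMPLIES 1) -> 1
  row 21 [10101]: (((1 IMPLIES 1) OR (1 OR 0)) IMPLIES 1) -> 1
  row 22 [10110]: (((1 IMPLIES 0) OR (0 OR 0)) IMPLIES 1) -> 1
  row 23 [10111]: (((1 IMPLIES 1) OR (1 OR 0)) IMPLIES 1) -> 1
  row 24 [11000]: (((0 IMPLIES 0) OR (0 OR 1)) IMPLIES 0) -> 0
  row 25 [11001]: (((0 IMPLIES 1) OR (1 OR 1)) IMPLIES 0) -> 0
  row 26 [11010]: (((0 IMPLIES 0) OR (0 OR 1)) IMPLIES 0) -> 0
  row 27 [11011]: (((0 IMPLIES 1) OR (1 OR 1)) IMPLIES 0) -> 0
  row 28 [11100]: (((1 IMPLIES 0) OR (0 OR 1)) IMPLIES 1) -> 1
  row 29 [11101]: (((1 IMPLIES 1) OR (1 OR 1)) IMPLIES 1) -> 1
  row 30 [11110]: (((1 IMPLIES 0) OR (0 OR 1)) IMPLIES 1) -> 1
  row 31 [11111]: (((1 IMPLIES 1) OR (1 OR 1)) IMPLIES 1) -> 1
Full result column, 8 rows per line (x1,x2 fixed per line; x3,x4,x5 runs 000..111 left to right):
  rows 0-7 [x1,x2=00]: 00001111  (ones: 4)
  rows 8-15 [x1,x2=01]: 00001111  (ones: 4)
  rows 16-23 [x1,x2=10]: 00001111  (ones: 4)
  rows 24-31 [x1,x2=11]: 00001111  (ones: 4)
Count of 1-rows = 4+4+4+4 = 16

16


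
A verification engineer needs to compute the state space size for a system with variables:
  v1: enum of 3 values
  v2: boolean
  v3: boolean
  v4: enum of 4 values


State space = product of domain sizes of all variables.
Domain sizes:
  v1 (enum of 3 values): 3
  v2 (boolean): 2
  v3 (boolean): 2
  v4 (enum of 4 values): 4
Product = 3 * 2 * 2 * 4 = 48

48


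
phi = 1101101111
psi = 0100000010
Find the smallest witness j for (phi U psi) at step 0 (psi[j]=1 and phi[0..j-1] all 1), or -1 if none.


(phi U psi) at 0: need smallest j with psi[j]=1 and phi[i]=1 for all i in [0,j).
Scan from step 0:
  step 0: phi=1, psi=0 -> continue
  step 1: psi=1 and phi held for [0,1) -> witness found
Witness step = 1

1


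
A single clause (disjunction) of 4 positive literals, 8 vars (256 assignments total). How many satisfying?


Step 1: Total=2^8=256
Step 2: Unsat when all 4 false: 2^4=16
Step 3: Sat=256-16=240

240


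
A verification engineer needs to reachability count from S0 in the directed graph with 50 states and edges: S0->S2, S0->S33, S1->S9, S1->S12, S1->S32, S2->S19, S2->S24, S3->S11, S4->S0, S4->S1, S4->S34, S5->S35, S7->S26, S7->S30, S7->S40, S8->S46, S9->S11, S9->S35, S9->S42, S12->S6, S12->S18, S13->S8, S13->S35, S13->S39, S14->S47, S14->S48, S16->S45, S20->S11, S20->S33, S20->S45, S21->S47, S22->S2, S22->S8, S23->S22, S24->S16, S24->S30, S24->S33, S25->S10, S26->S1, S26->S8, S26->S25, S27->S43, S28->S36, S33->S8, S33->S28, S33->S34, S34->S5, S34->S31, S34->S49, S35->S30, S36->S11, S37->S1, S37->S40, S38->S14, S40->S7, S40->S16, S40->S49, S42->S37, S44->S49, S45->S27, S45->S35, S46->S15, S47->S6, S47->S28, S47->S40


BFS from S0:
  layer 0: {S0}
  layer 1: {S2, S33}
  layer 2: {S8, S19, S24, S28, S34}
  layer 3: {S5, S16, S30, S31, S36, S46, S49}
  layer 4: {S11, S15, S35, S45}
  layer 5: {S27}
  layer 6: {S43}
Reachable set: {S0, S2, S5, S8, S11, S15, S16, S19, S24, S27, S28, S30, S31, S33, S34, S35, S36, S43, S45, S46, S49}
Count = 21

21


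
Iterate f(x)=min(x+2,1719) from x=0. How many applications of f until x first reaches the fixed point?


Step 1: x=0, cap=1719, increment=2
Step 2: x grows by 2 each step until capped at 1719; fixed point is x=1719
Step 3: iterations = ceil(1719/2) = 860

860


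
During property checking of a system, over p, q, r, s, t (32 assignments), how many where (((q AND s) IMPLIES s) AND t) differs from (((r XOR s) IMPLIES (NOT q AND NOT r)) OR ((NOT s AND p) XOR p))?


F1 = (((q AND s) IMPLIES s) AND t)
F2 = (((r XOR s) IMPLIES (NOT q AND NOT r)) OR ((NOT s AND p) XOR p))
Evaluate both on each of 32 rows (bits = p,q,r,s,t):
  row 0 [00000]: F1=0 F2=1 (differ) -> 1
  row 1 [00001]: F1=1 F2=1 -> 0
  row 2 [00010]: F1=0 F2=1 (differ) -> 1
  row 3 [00011]: F1=1 F2=1 -> 0
  row 4 [00100]: F1=0 F2=0 -> 0
  row 5 [00101]: F1=1 F2=0 (differ) -> 1
  row 6 [00110]: F1=0 F2=1 (differ) -> 1
  row 7 [00111]: F1=1 F2=1 -> 0
  row 8 [01000]: F1=0 F2=1 (differ) -> 1
  row 9 [01001]: F1=1 F2=1 -> 0
  row 10 [01010]: F1=0 F2=0 -> 0
  row 11 [01011]: F1=1 F2=0 (differ) -> 1
  row 12 [01100]: F1=0 F2=0 -> 0
  row 13 [01101]: F1=1 F2=0 (differ) -> 1
  row 14 [01110]: F1=0 F2=1 (differ) -> 1
  row 15 [01111]: F1=1 F2=1 -> 0
  row 16 [10000]: F1=0 F2=1 (differ) -> 1
  row 17 [10001]: F1=1 F2=1 -> 0
  row 18 [10010]: F1=0 F2=1 (differ) -> 1
  row 19 [10011]: F1=1 F2=1 -> 0
  row 20 [10100]: F1=0 F2=0 -> 0
  row 21 [10101]: F1=1 F2=0 (differ) -> 1
  row 22 [10110]: F1=0 F2=1 (differ) -> 1
  row 23 [10111]: F1=1 F2=1 -> 0
  row 24 [11000]: F1=0 F2=1 (differ) -> 1
  row 25 [11001]: F1=1 F2=1 -> 0
  row 26 [11010]: F1=0 F2=1 (differ) -> 1
  row 27 [11011]: F1=1 F2=1 -> 0
  row 28 [11100]: F1=0 F2=0 -> 0
  row 29 [11101]: F1=1 F2=0 (differ) -> 1
  row 30 [11110]: F1=0 F2=1 (differ) -> 1
  row 31 [11111]: F1=1 F2=1 -> 0
Full result column, 8 rows per line (p,q fixed per line; r,s,t runs 000..111 left to right):
  rows 0-7 [p,q=00]: 10100110  (ones: 4)
  rows 8-15 [p,q=01]: 10010110  (ones: 4)
  rows 16-23 [p,q=10]: 10100110  (ones: 4)
  rows 24-31 [p,q=11]: 10100110  (ones: 4)
Disagreements = 4+4+4+4 = 16

16


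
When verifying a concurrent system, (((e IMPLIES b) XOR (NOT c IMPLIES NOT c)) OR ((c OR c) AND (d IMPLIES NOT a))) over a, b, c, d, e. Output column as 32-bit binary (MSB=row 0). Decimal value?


Formula: (((e IMPLIES b) XOR (NOT c IMPLIES NOT c)) OR ((c OR c) AND (d IMPLIES NOT a))) over a, b, c, d, e (32 rows)
Evaluate each row (bits = a,b,c,d,e, MSB first):
  row 0 [00000]: (((0 IMPLIES 0) XOR (NOT 0 IMPLIES NOT 0)) OR ((0 OR 0) AND (0 IMPLIES NOT 0))) -> 0
  row 1 [00001]: (((1 IMPLIES 0) XOR (NOT 0 IMPLIES NOT 0)) OR ((0 OR 0) AND (0 IMPLIES NOT 0))) -> 1
  row 2 [00010]: (((0 IMPLIES 0) XOR (NOT 0 IMPLIES NOT 0)) OR ((0 OR 0) AND (1 IMPLIES NOT 0))) -> 0
  row 3 [00011]: (((1 IMPLIES 0) XOR (NOT 0 IMPLIES NOT 0)) OR ((0 OR 0) AND (1 IMPLIES NOT 0))) -> 1
  row 4 [00100]: (((0 IMPLIES 0) XOR (NOT 1 IMPLIES NOT 1)) OR ((1 OR 1) AND (0 IMPLIES NOT 0))) -> 1
  row 5 [00101]: (((1 IMPLIES 0) XOR (NOT 1 IMPLIES NOT 1)) OR ((1 OR 1) AND (0 IMPLIES NOT 0))) -> 1
  row 6 [00110]: (((0 IMPLIES 0) XOR (NOT 1 IMPLIES NOT 1)) OR ((1 OR 1) AND (1 IMPLIES NOT 0))) -> 1
  row 7 [00111]: (((1 IMPLIES 0) XOR (NOT 1 IMPLIES NOT 1)) OR ((1 OR 1) AND (1 IMPLIES NOT 0))) -> 1
  row 8 [01000]: (((0 IMPLIES 1) XOR (NOT 0 IMPLIES NOT 0)) OR ((0 OR 0) AND (0 IMPLIES NOT 0))) -> 0
  row 9 [01001]: (((1 IMPLIES 1) XOR (NOT 0 IMPLIES NOT 0)) OR ((0 OR 0) AND (0 IMPLIES NOT 0))) -> 0
  row 10 [01010]: (((0 IMPLIES 1) XOR (NOT 0 IMPLIES NOT 0)) OR ((0 OR 0) AND (1 IMPLIES NOT 0))) -> 0
  row 11 [01011]: (((1 IMPLIES 1) XOR (NOT 0 IMPLIES NOT 0)) OR ((0 OR 0) AND (1 IMPLIES NOT 0))) -> 0
  row 12 [01100]: (((0 IMPLIES 1) XOR (NOT 1 IMPLIES NOT 1)) OR ((1 OR 1) AND (0 IMPLIES NOT 0))) -> 1
  row 13 [01101]: (((1 IMPLIES 1) XOR (NOT 1 IMPLIES NOT 1)) OR ((1 OR 1) AND (0 IMPLIES NOT 0))) -> 1
  row 14 [01110]: (((0 IMPLIES 1) XOR (NOT 1 IMPLIES NOT 1)) OR ((1 OR 1) AND (1 IMPLIES NOT 0))) -> 1
  row 15 [01111]: (((1 IMPLIES 1) XOR (NOT 1 IMPLIES NOT 1)) OR ((1 OR 1) AND (1 IMPLIES NOT 0))) -> 1
  row 16 [10000]: (((0 IMPLIES 0) XOR (NOT 0 IMPLIES NOT 0)) OR ((0 OR 0) AND (0 IMPLIES NOT 1))) -> 0
  row 17 [10001]: (((1 IMPLIES 0) XOR (NOT 0 IMPLIES NOT 0)) OR ((0 OR 0) AND (0 IMPLIES NOT 1))) -> 1
  row 18 [10010]: (((0 IMPLIES 0) XOR (NOT 0 IMPLIES NOT 0)) OR ((0 OR 0) AND (1 IMPLIES NOT 1))) -> 0
  row 19 [10011]: (((1 IMPLIES 0) XOR (NOT 0 IMPLIES NOT 0)) OR ((0 OR 0) AND (1 IMPLIES NOT 1))) -> 1
  row 20 [10100]: (((0 IMPLIES 0) XOR (NOT 1 IMPLIES NOT 1)) OR ((1 OR 1) AND (0 IMPLIES NOT 1))) -> 1
  row 21 [10101]: (((1 IMPLIES 0) XOR (NOT 1 IMPLIES NOT 1)) OR ((1 OR 1) AND (0 IMPLIES NOT 1))) -> 1
  row 22 [10110]: (((0 IMPLIES 0) XOR (NOT 1 IMPLIES NOT 1)) OR ((1 OR 1) AND (1 IMPLIES NOT 1))) -> 0
  row 23 [10111]: (((1 IMPLIES 0) XOR (NOT 1 IMPLIES NOT 1)) OR ((1 OR 1) AND (1 IMPLIES NOT 1))) -> 1
  row 24 [11000]: (((0 IMPLIES 1) XOR (NOT 0 IMPLIES NOT 0)) OR ((0 OR 0) AND (0 IMPLIES NOT 1))) -> 0
  row 25 [11001]: (((1 IMPLIES 1) XOR (NOT 0 IMPLIES NOT 0)) OR ((0 OR 0) AND (0 IMPLIES NOT 1))) -> 0
  row 26 [11010]: (((0 IMPLIES 1) XOR (NOT 0 IMPLIES NOT 0)) OR ((0 OR 0) AND (1 IMPLIES NOT 1))) -> 0
  row 27 [11011]: (((1 IMPLIES 1) XOR (NOT 0 IMPLIES NOT 0)) OR ((0 OR 0) AND (1 IMPLIES NOT 1))) -> 0
  row 28 [11100]: (((0 IMPLIES 1) XOR (NOT 1 IMPLIES NOT 1)) OR ((1 OR 1) AND (0 IMPLIES NOT 1))) -> 1
  row 29 [11101]: (((1 IMPLIES 1) XOR (NOT 1 IMPLIES NOT 1)) OR ((1 OR 1) AND (0 IMPLIES NOT 1))) -> 1
  row 30 [11110]: (((0 IMPLIES 1) XOR (NOT 1 IMPLIES NOT 1)) OR ((1 OR 1) AND (1 IMPLIES NOT 1))) -> 0
  row 31 [11111]: (((1 IMPLIES 1) XOR (NOT 1 IMPLIES NOT 1)) OR ((1 OR 1) AND (1 IMPLIES NOT 1))) -> 0
Full result column, 4 rows per line (a,b,c fixed per line; d,e runs 00..11 left to right):
  rows 0-3 [a,b,c=000]: 0101  = hex 5
  rows 4-7 [a,b,c=001]: 1111  = hex F
  rows 8-11 [a,b,c=010]: 0000  = hex 0
  rows 12-15 [a,b,c=011]: 1111  = hex F
  rows 16-19 [a,b,c=100]: 0101  = hex 5
  rows 20-23 [a,b,c=101]: 1101  = hex D
  rows 24-27 [a,b,c=110]: 0000  = hex 0
  rows 28-31 [a,b,c=111]: 1100  = hex C
Output column (row 0 .. row 31) = 01011111000011110101110100001100
Output column grouped in 4s = 0101 1111 0000 1111 0101 1101 0000 1100 = 0x5F0F5D0C
Convert to decimal digit by digit (value = value*16 + digit):
  5 -> 5
  5*16 + 15 (F) = 95
  95*16 + 0 = 1520
  1520*16 + 15 (F) = 24335
  24335*16 + 5 = 389365
  389365*16 + 13 (D) = 6229853
  6229853*16 + 0 = 99677648
  99677648*16 + 12 (C) = 1594842380
Decimal = 1594842380

1594842380


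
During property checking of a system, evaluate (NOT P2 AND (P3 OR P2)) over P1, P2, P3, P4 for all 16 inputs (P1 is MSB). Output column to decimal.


Formula: (NOT P2 AND (P3 OR P2)) over P1, P2, P3, P4 (16 rows)
Evaluate each row (bits = P1,P2,P3,P4, MSB first):
  row 0 [0000]: (NOT 0 AND (0 OR 0)) -> 0
  row 1 [0001]: (NOT 0 AND (0 OR 0)) -> 0
  row 2 [0010]: (NOT 0 AND (1 OR 0)) -> 1
  row 3 [0011]: (NOT 0 AND (1 OR 0)) -> 1
  row 4 [0100]: (NOT 1 AND (0 OR 1)) -> 0
  row 5 [0101]: (NOT 1 AND (0 OR 1)) -> 0
  row 6 [0110]: (NOT 1 AND (1 OR 1)) -> 0
  row 7 [0111]: (NOT 1 AND (1 OR 1)) -> 0
  row 8 [1000]: (NOT 0 AND (0 OR 0)) -> 0
  row 9 [1001]: (NOT 0 AND (0 OR 0)) -> 0
  row 10 [1010]: (NOT 0 AND (1 OR 0)) -> 1
  row 11 [1011]: (NOT 0 AND (1 OR 0)) -> 1
  row 12 [1100]: (NOT 1 AND (0 OR 1)) -> 0
  row 13 [1101]: (NOT 1 AND (0 OR 1)) -> 0
  row 14 [1110]: (NOT 1 AND (1 OR 1)) -> 0
  row 15 [1111]: (NOT 1 AND (1 OR 1)) -> 0
Full result column, 4 rows per line (P1,P2 fixed per line; P3,P4 runs 00..11 left to right):
  rows 0-3 [P1,P2=00]: 0011  = hex 3
  rows 4-7 [P1,P2=01]: 0000  = hex 0
  rows 8-11 [P1,P2=10]: 0011  = hex 3
  rows 12-15 [P1,P2=11]: 0000  = hex 0
Output column (row 0 .. row 15) = 0011000000110000
Output column grouped in 4s = 0011 0000 0011 0000 = 0x3030
Convert to decimal digit by digit (value = value*16 + digit):
  3 -> 3
  3*16 + 0 = 48
  48*16 + 3 = 771
  771*16 + 0 = 12336
Decimal = 12336

12336


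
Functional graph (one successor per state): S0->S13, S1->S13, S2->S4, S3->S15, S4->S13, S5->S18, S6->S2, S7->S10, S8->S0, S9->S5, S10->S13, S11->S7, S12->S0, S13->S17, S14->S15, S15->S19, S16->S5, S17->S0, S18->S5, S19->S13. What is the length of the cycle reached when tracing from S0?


Trace from S0 until a state repeats:
  S0 -> S13 -> S17 -> S0
S0 first seen at step 0, revisited at step 3.
Cycle length = 3 - 0 = 3

3


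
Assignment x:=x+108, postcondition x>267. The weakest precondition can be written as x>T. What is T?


Formula: wp(x:=E, P) = P[E/x] (substitute E for x in postcondition)
Step 1: Postcondition: x>267
Step 2: Substitute x+108 for x: x+108>267
Step 3: Solve for x: x > 267-108 = 159

159


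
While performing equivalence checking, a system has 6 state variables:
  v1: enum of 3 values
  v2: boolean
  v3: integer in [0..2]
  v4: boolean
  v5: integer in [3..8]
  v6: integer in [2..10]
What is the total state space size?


State space = product of domain sizes of all variables.
Domain sizes:
  v1 (enum of 3 values): 3
  v2 (boolean): 2
  v3 (integer in [0..2]): 3
  v4 (boolean): 2
  v5 (integer in [3..8]): 6
  v6 (integer in [2..10]): 9
Product = 3 * 2 * 3 * 2 * 6 * 9 = 1944

1944


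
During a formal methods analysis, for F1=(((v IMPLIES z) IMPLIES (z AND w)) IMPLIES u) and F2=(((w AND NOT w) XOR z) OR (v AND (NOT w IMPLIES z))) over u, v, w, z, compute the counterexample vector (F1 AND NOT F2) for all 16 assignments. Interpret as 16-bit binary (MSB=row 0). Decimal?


F1 = (((v IMPLIES z) IMPLIES (z AND w)) IMPLIES u)
F2 = (((w AND NOT w) XOR z) OR (v AND (NOT w IMPLIES z)))
Counterexample to F1=>F2 is where F1=1 and F2=0.
Evaluate each row (bits = u,v,w,z, MSB first):
  row 0 [0000]: F1=1 F2=0 -> F1&~F2 -> 1
  row 1 [0001]: F1=1 F2=1 -> F1&~F2 -> 0
  row 2 [0010]: F1=1 F2=0 -> F1&~F2 -> 1
  row 3 [0011]: F1=0 F2=1 -> F1&~F2 -> 0
  row 4 [0100]: F1=0 F2=0 -> F1&~F2 -> 0
  row 5 [0101]: F1=1 F2=1 -> F1&~F2 -> 0
  row 6 [0110]: F1=0 F2=1 -> F1&~F2 -> 0
  row 7 [0111]: F1=0 F2=1 -> F1&~F2 -> 0
  row 8 [1000]: F1=1 F2=0 -> F1&~F2 -> 1
  row 9 [1001]: F1=1 F2=1 -> F1&~F2 -> 0
  row 10 [1010]: F1=1 F2=0 -> F1&~F2 -> 1
  row 11 [1011]: F1=1 F2=1 -> F1&~F2 -> 0
  row 12 [1100]: F1=1 F2=0 -> F1&~F2 -> 1
  row 13 [1101]: F1=1 F2=1 -> F1&~F2 -> 0
  row 14 [1110]: F1=1 F2=1 -> F1&~F2 -> 0
  row 15 [1111]: F1=1 F2=1 -> F1&~F2 -> 0
Full result column, 4 rows per line (u,v fixed per line; w,z runs 00..11 left to right):
  rows 0-3 [u,v=00]: 1010  = hex A
  rows 4-7 [u,v=01]: 0000  = hex 0
  rows 8-11 [u,v=10]: 1010  = hex A
  rows 12-15 [u,v=11]: 1000  = hex 8
Counterexample vector (row 0 .. row 15) = 1010000010101000
Output column grouped in 4s = 1010 0000 1010 1000 = 0xA0A8
Convert to decimal digit by digit (value = value*16 + digit):
  A -> 10
  10*16 + 0 = 160
  160*16 + 10 (A) = 2570
  2570*16 + 8 = 41128
Decimal = 41128

41128


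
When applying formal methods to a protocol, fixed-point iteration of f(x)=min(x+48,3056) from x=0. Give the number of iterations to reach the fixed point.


Step 1: x=0, cap=3056, increment=48
Step 2: x grows by 48 each step until capped at 3056; fixed point is x=3056
Step 3: iterations = ceil(3056/48) = 64

64


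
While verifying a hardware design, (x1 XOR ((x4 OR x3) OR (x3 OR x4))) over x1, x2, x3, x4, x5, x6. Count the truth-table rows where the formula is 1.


Formula: (x1 XOR ((x4 OR x3) OR (x3 OR x4))) over 6 vars (64 rows)
Evaluate each row (x1, x2, x3, x4, x5, x6 as bits, MSB first):
  row 0 [000000]: (0 XOR ((0 OR 0) OR (0 OR 0))) -> 0
  row 1 [000001]: (0 XOR ((0 OR 0) OR (0 OR 0))) -> 0
  row 2 [000010]: (0 XOR ((0 OR 0) OR (0 OR 0))) -> 0
  row 3 [000011]: (0 XOR ((0 OR 0) OR (0 OR 0))) -> 0
  row 4 [000100]: (0 XOR ((1 OR 0) OR (0 OR 1))) -> 1
  (every remaining row is evaluated the same way; all 64 results are listed next)
Full result column, 8 rows per line (x1,x2,x3 fixed per line; x4,x5,x6 runs 000..111 left to right):
  rows 0-7 [x1,x2,x3=000]: 00001111  (ones: 4)
  rows 8-15 [x1,x2,x3=001]: 11111111  (ones: 8)
  rows 16-23 [x1,x2,x3=010]: 00001111  (ones: 4)
  rows 24-31 [x1,x2,x3=011]: 11111111  (ones: 8)
  rows 32-39 [x1,x2,x3=100]: 11110000  (ones: 4)
  rows 40-47 [x1,x2,x3=101]: 00000000  (ones: 0)
  rows 48-55 [x1,x2,x3=110]: 11110000  (ones: 4)
  rows 56-63 [x1,x2,x3=111]: 00000000  (ones: 0)
Count of 1-rows = 4+8+4+8+4+0+4+0 = 32

32


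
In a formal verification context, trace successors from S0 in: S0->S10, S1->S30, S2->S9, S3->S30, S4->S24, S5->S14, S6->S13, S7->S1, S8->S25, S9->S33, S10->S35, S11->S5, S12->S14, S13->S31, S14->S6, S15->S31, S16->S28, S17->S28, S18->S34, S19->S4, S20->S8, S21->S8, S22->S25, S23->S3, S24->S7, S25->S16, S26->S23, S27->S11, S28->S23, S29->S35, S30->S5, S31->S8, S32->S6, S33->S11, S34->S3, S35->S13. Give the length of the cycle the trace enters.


Trace from S0 until a state repeats:
  S0 -> S10 -> S35 -> S13 -> S31 -> S8 -> S25 -> S16 -> S28 -> S23 -> S3 -> S30 -> S5 -> S14 -> S6 -> S13
S13 first seen at step 3, revisited at step 15.
Cycle length = 15 - 3 = 12

12


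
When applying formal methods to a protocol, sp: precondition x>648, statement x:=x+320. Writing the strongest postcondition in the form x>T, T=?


Formula: sp(P, x:=E) = exists old_x. (x = E[old_x/x]) AND P[old_x/x] (old_x is the value of x before the assignment; eliminate old_x by solving x = E[old_x/x] for old_x)
Step 1: Precondition P: x>648, i.e. old_x > 648
Step 2: Assignment gives x = old_x + 320, so old_x = x - 320
Step 3: Substitute into P: x - 320 > 648
Step 4: Simplify: x > 648+320 = 968

968


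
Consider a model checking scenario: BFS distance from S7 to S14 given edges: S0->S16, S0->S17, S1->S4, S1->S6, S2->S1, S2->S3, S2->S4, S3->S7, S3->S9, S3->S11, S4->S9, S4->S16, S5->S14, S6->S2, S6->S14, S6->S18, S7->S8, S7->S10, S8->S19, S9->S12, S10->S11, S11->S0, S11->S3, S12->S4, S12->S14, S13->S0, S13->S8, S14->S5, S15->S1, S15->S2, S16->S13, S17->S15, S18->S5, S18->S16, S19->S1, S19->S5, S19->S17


BFS layer-by-layer from S7:
  dist 0: {S7}
  dist 1: {S8, S10}
  dist 2: {S11, S19}
  dist 3: {S0, S1, S3, S5, S17}
  dist 4: {S4, S6, S9, S14, S15, S16}
  -> S14 reached at distance 4
Shortest path length = 4

4


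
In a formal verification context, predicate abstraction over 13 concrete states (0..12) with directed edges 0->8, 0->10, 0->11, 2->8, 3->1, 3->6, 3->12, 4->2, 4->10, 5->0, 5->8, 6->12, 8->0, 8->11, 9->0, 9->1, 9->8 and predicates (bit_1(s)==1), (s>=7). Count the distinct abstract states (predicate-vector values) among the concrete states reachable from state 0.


BFS from 0:
Concrete reachable: {0, 8, 10, 11}
Abstract via predicates (bit_1(s)==1), (s>=7):
  (0,0) <- {0}
  (0,1) <- {8}
  (1,1) <- {10, 11}
Distinct abstract states = 3

3


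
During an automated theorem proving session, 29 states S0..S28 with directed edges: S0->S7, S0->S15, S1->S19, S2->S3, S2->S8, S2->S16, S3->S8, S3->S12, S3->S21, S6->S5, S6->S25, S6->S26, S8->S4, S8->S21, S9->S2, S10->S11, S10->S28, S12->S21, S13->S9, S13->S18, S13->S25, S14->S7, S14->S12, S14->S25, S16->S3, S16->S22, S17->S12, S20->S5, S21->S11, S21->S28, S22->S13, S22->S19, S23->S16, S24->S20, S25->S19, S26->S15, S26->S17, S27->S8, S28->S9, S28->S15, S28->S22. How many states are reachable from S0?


BFS from S0:
  layer 0: {S0}
  layer 1: {S7, S15}
Reachable set: {S0, S7, S15}
Count = 3

3


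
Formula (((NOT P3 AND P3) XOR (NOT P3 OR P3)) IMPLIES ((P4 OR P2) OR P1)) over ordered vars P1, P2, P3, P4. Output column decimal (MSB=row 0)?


Formula: (((NOT P3 AND P3) XOR (NOT P3 OR P3)) IMPLIES ((P4 OR P2) OR P1)) over P1, P2, P3, P4 (16 rows)
Evaluate each row (bits = P1,P2,P3,P4, MSB first):
  row 0 [0000]: (((NOT 0 AND 0) XOR (NOT 0 OR 0)) IMPLIES ((0 OR 0) OR 0)) -> 0
  row 1 [0001]: (((NOT 0 AND 0) XOR (NOT 0 OR 0)) IMPLIES ((1 OR 0) OR 0)) -> 1
  row 2 [0010]: (((NOT 1 AND 1) XOR (NOT 1 OR 1)) IMPLIES ((0 OR 0) OR 0)) -> 0
  row 3 [0011]: (((NOT 1 AND 1) XOR (NOT 1 OR 1)) IMPLIES ((1 OR 0) OR 0)) -> 1
  row 4 [0100]: (((NOT 0 AND 0) XOR (NOT 0 OR 0)) IMPLIES ((0 OR 1) OR 0)) -> 1
  row 5 [0101]: (((NOT 0 AND 0) XOR (NOT 0 OR 0)) IMPLIES ((1 OR 1) OR 0)) -> 1
  row 6 [0110]: (((NOT 1 AND 1) XOR (NOT 1 OR 1)) IMPLIES ((0 OR 1) OR 0)) -> 1
  row 7 [0111]: (((NOT 1 AND 1) XOR (NOT 1 OR 1)) IMPLIES ((1 OR 1) OR 0)) -> 1
  row 8 [1000]: (((NOT 0 AND 0) XOR (NOT 0 OR 0)) IMPLIES ((0 OR 0) OR 1)) -> 1
  row 9 [1001]: (((NOT 0 AND 0) XOR (NOT 0 OR 0)) IMPLIES ((1 OR 0) OR 1)) -> 1
  row 10 [1010]: (((NOT 1 AND 1) XOR (NOT 1 OR 1)) IMPLIES ((0 OR 0) OR 1)) -> 1
  row 11 [1011]: (((NOT 1 AND 1) XOR (NOT 1 OR 1)) IMPLIES ((1 OR 0) OR 1)) -> 1
  row 12 [1100]: (((NOT 0 AND 0) XOR (NOT 0 OR 0)) IMPLIES ((0 OR 1) OR 1)) -> 1
  row 13 [1101]: (((NOT 0 AND 0) XOR (NOT 0 OR 0)) IMPLIES ((1 OR 1) OR 1)) -> 1
  row 14 [1110]: (((NOT 1 AND 1) XOR (NOT 1 OR 1)) IMPLIES ((0 OR 1) OR 1)) -> 1
  row 15 [1111]: (((NOT 1 AND 1) XOR (NOT 1 OR 1)) IMPLIES ((1 OR 1) OR 1)) -> 1
Full result column, 4 rows per line (P1,P2 fixed per line; P3,P4 runs 00..11 left to right):
  rows 0-3 [P1,P2=00]: 0101  = hex 5
  rows 4-7 [P1,P2=01]: 1111  = hex F
  rows 8-11 [P1,P2=10]: 1111  = hex F
  rows 12-15 [P1,P2=11]: 1111  = hex F
Output column (row 0 .. row 15) = 0101111111111111
Output column grouped in 4s = 0101 1111 1111 1111 = 0x5FFF
Convert to decimal digit by digit (value = value*16 + digit):
  5 -> 5
  5*16 + 15 (F) = 95
  95*16 + 15 (F) = 1535
  1535*16 + 15 (F) = 24575
Decimal = 24575

24575


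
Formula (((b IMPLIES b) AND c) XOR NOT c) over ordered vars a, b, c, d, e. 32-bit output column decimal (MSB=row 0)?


Formula: (((b IMPLIES b) AND c) XOR NOT c) over a, b, c, d, e (32 rows)
Evaluate each row (bits = a,b,c,d,e, MSB first):
  row 0 [00000]: (((0 IMPLIES 0) AND 0) XOR NOT 0) -> 1
  row 1 [00001]: (((0 IMPLIES 0) AND 0) XOR NOT 0) -> 1
  row 2 [00010]: (((0 IMPLIES 0) AND 0) XOR NOT 0) -> 1
  row 3 [00011]: (((0 IMPLIES 0) AND 0) XOR NOT 0) -> 1
  row 4 [00100]: (((0 IMPLIES 0) AND 1) XOR NOT 1) -> 1
  row 5 [00101]: (((0 IMPLIES 0) AND 1) XOR NOT 1) -> 1
  row 6 [00110]: (((0 IMPLIES 0) AND 1) XOR NOT 1) -> 1
  row 7 [00111]: (((0 IMPLIES 0) AND 1) XOR NOT 1) -> 1
  row 8 [01000]: (((1 IMPLIES 1) AND 0) XOR NOT 0) -> 1
  row 9 [01001]: (((1 IMPLIES 1) AND 0) XOR NOT 0) -> 1
  row 10 [01010]: (((1 IMPLIES 1) AND 0) XOR NOT 0) -> 1
  row 11 [01011]: (((1 IMPLIES 1) AND 0) XOR NOT 0) -> 1
  row 12 [01100]: (((1 IMPLIES 1) AND 1) XOR NOT 1) -> 1
  row 13 [01101]: (((1 IMPLIES 1) AND 1) XOR NOT 1) -> 1
  row 14 [01110]: (((1 IMPLIES 1) AND 1) XOR NOT 1) -> 1
  row 15 [01111]: (((1 IMPLIES 1) AND 1) XOR NOT 1) -> 1
  row 16 [10000]: (((0 IMPLIES 0) AND 0) XOR NOT 0) -> 1
  row 17 [10001]: (((0 IMPLIES 0) AND 0) XOR NOT 0) -> 1
  row 18 [10010]: (((0 IMPLIES 0) AND 0) XOR NOT 0) -> 1
  row 19 [10011]: (((0 IMPLIES 0) AND 0) XOR NOT 0) -> 1
  row 20 [10100]: (((0 IMPLIES 0) AND 1) XOR NOT 1) -> 1
  row 21 [10101]: (((0 IMPLIES 0) AND 1) XOR NOT 1) -> 1
  row 22 [10110]: (((0 IMPLIES 0) AND 1) XOR NOT 1) -> 1
  row 23 [10111]: (((0 IMPLIES 0) AND 1) XOR NOT 1) -> 1
  row 24 [11000]: (((1 IMPLIES 1) AND 0) XOR NOT 0) -> 1
  row 25 [11001]: (((1 IMPLIES 1) AND 0) XOR NOT 0) -> 1
  row 26 [11010]: (((1 IMPLIES 1) AND 0) XOR NOT 0) -> 1
  row 27 [11011]: (((1 IMPLIES 1) AND 0) XOR NOT 0) -> 1
  row 28 [11100]: (((1 IMPLIES 1) AND 1) XOR NOT 1) -> 1
  row 29 [11101]: (((1 IMPLIES 1) AND 1) XOR NOT 1) -> 1
  row 30 [11110]: (((1 IMPLIES 1) AND 1) XOR NOT 1) -> 1
  row 31 [11111]: (((1 IMPLIES 1) AND 1) XOR NOT 1) -> 1
Full result column, 4 rows per line (a,b,c fixed per line; d,e runs 00..11 left to right):
  rows 0-3 [a,b,c=000]: 1111  = hex F
  rows 4-7 [a,b,c=001]: 1111  = hex F
  rows 8-11 [a,b,c=010]: 1111  = hex F
  rows 12-15 [a,b,c=011]: 1111  = hex F
  rows 16-19 [a,b,c=100]: 1111  = hex F
  rows 20-23 [a,b,c=101]: 1111  = hex F
  rows 24-27 [a,b,c=110]: 1111  = hex F
  rows 28-31 [a,b,c=111]: 1111  = hex F
Output column (row 0 .. row 31) = 11111111111111111111111111111111
Output column grouped in 4s = 1111 1111 1111 1111 1111 1111 1111 1111 = 0xFFFFFFFF
Convert to decimal digit by digit (value = value*16 + digit):
  F -> 15
  15*16 + 15 (F) = 255
  255*16 + 15 (F) = 4095
  4095*16 + 15 (F) = 65535
  65535*16 + 15 (F) = 1048575
  1048575*16 + 15 (F) = 16777215
  16777215*16 + 15 (F) = 268435455
  268435455*16 + 15 (F) = 4294967295
Decimal = 4294967295

4294967295


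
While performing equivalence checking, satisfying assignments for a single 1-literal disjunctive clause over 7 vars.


Step 1: Total=2^7=128
Step 2: Unsat when all 1 false: 2^6=64
Step 3: Sat=128-64=64

64


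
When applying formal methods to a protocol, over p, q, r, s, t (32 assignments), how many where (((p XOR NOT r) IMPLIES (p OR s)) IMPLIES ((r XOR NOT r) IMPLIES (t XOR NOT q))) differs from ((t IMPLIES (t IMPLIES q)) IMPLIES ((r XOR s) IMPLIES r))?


F1 = (((p XOR NOT r) IMPLIES (p OR s)) IMPLIES ((r XOR NOT r) IMPLIES (t XOR NOT q)))
F2 = ((t IMPLIES (t IMPLIES q)) IMPLIES ((r XOR s) IMPLIES r))
Evaluate both on each of 32 rows (bits = p,q,r,s,t):
  row 0 [00000]: F1=1 F2=1 -> 0
  row 1 [00001]: F1=1 F2=1 -> 0
  row 2 [00010]: F1=1 F2=0 (differ) -> 1
  row 3 [00011]: F1=0 F2=1 (differ) -> 1
  row 4 [00100]: F1=1 F2=1 -> 0
  row 5 [00101]: F1=0 F2=1 (differ) -> 1
  row 6 [00110]: F1=1 F2=1 -> 0
  row 7 [00111]: F1=0 F2=1 (differ) -> 1
  row 8 [01000]: F1=1 F2=1 -> 0
  row 9 [01001]: F1=1 F2=1 -> 0
  row 10 [01010]: F1=0 F2=0 -> 0
  row 11 [01011]: F1=1 F2=0 (differ) -> 1
  row 12 [01100]: F1=0 F2=1 (differ) -> 1
  row 13 [01101]: F1=1 F2=1 -> 0
  row 14 [01110]: F1=0 F2=1 (differ) -> 1
  row 15 [01111]: F1=1 F2=1 -> 0
  row 16 [10000]: F1=1 F2=1 -> 0
  row 17 [10001]: F1=0 F2=1 (differ) -> 1
  row 18 [10010]: F1=1 F2=0 (differ) -> 1
  row 19 [10011]: F1=0 F2=1 (differ) -> 1
  row 20 [10100]: F1=1 F2=1 -> 0
  row 21 [10101]: F1=0 F2=1 (differ) -> 1
  row 22 [10110]: F1=1 F2=1 -> 0
  row 23 [10111]: F1=0 F2=1 (differ) -> 1
  row 24 [11000]: F1=0 F2=1 (differ) -> 1
  row 25 [11001]: F1=1 F2=1 -> 0
  row 26 [11010]: F1=0 F2=0 -> 0
  row 27 [11011]: F1=1 F2=0 (differ) -> 1
  row 28 [11100]: F1=0 F2=1 (differ) -> 1
  row 29 [11101]: F1=1 F2=1 -> 0
  row 30 [11110]: F1=0 F2=1 (differ) -> 1
  row 31 [11111]: F1=1 F2=1 -> 0
Full result column, 8 rows per line (p,q fixed per line; r,s,t runs 000..111 left to right):
  rows 0-7 [p,q=00]: 00110101  (ones: 4)
  rows 8-15 [p,q=01]: 00011010  (ones: 3)
  rows 16-23 [p,q=10]: 01110101  (ones: 5)
  rows 24-31 [p,q=11]: 10011010  (ones: 4)
Disagreements = 4+3+5+4 = 16

16


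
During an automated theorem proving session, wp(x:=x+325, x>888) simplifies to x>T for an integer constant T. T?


Formula: wp(x:=E, P) = P[E/x] (substitute E for x in postcondition)
Step 1: Postcondition: x>888
Step 2: Substitute x+325 for x: x+325>888
Step 3: Solve for x: x > 888-325 = 563

563


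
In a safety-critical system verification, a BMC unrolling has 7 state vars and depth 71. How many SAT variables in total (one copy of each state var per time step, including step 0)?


BMC unrolls to depth k, creating one copy of each state var for steps 0..k.
Step count = 71 + 1 = 72 (steps 0 through 71)
Vars per step = 7
Total = 7 * 72 = 504

504


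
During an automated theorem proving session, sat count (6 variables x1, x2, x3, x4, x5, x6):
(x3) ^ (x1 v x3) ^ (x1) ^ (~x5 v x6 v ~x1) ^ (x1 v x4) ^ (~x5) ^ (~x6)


CNF with 7 clauses over 6 vars (64 assignments).
An assignment satisfies CNF iff every clause has >=1 true literal.
Check each row (bits = x1,x2,x3,x4,x5,x6; clause T/F shown):
  row 0 [000000]: clauses=FFFTFTT -> 0
  row 1 [000001]: clauses=FFFTFTF -> 0
  row 2 [000010]: clauses=FFFTFFT -> 0
  row 3 [000011]: clauses=FFFTFFF -> 0
  row 4 [000100]: clauses=FFFTTTT -> 0
  (every remaining row is evaluated the same way; all 64 results are listed next)
Full result column, 8 rows per line (x1,x2,x3 fixed per line; x4,x5,x6 runs 000..111 left to right):
  rows 0-7 [x1,x2,x3=000]: 00000000  (ones: 0)
  rows 8-15 [x1,x2,x3=001]: 00000000  (ones: 0)
  rows 16-23 [x1,x2,x3=010]: 00000000  (ones: 0)
  rows 24-31 [x1,x2,x3=011]: 00000000  (ones: 0)
  rows 32-39 [x1,x2,x3=100]: 00000000  (ones: 0)
  rows 40-47 [x1,x2,x3=101]: 10001000  (ones: 2)
  rows 48-55 [x1,x2,x3=110]: 00000000  (ones: 0)
  rows 56-63 [x1,x2,x3=111]: 10001000  (ones: 2)
Satisfying assignments = 0+0+0+0+0+2+0+2 = 4

4


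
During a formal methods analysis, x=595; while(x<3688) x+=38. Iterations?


Step 1: x goes from 595 toward 3688 by 38; the body runs while x<3688, so iterations = ceil((bound-start)/step)
Step 2: Distance=3093
Step 3: ceil(3093/38)=82

82


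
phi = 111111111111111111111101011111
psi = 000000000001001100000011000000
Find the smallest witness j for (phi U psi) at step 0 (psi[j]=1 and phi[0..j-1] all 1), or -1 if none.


(phi U psi) at 0: need smallest j with psi[j]=1 and phi[i]=1 for all i in [0,j).
Scan from step 0:
  step 0: phi=1, psi=0 -> continue
  step 1: phi=1, psi=0 -> continue
  step 2: phi=1, psi=0 -> continue
  step 3: phi=1, psi=0 -> continue
  step 11: psi=1 and phi held for [0,11) -> witness found
Witness step = 11

11


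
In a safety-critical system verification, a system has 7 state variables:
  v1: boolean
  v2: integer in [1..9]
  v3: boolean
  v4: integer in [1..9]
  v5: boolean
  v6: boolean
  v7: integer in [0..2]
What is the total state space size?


State space = product of domain sizes of all variables.
Domain sizes:
  v1 (boolean): 2
  v2 (integer in [1..9]): 9
  v3 (boolean): 2
  v4 (integer in [1..9]): 9
  v5 (boolean): 2
  v6 (boolean): 2
  v7 (integer in [0..2]): 3
Product = 2 * 9 * 2 * 9 * 2 * 2 * 3 = 3888

3888


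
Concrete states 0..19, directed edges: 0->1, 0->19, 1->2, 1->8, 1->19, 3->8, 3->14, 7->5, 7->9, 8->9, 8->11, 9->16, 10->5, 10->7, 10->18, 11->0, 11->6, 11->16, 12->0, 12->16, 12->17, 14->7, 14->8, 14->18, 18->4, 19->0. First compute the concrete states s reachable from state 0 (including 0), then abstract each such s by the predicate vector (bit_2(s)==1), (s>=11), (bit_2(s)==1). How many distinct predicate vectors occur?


BFS from 0:
Concrete reachable: {0, 1, 2, 6, 8, 9, 11, 16, 19}
Abstract via predicates (bit_2(s)==1), (s>=11), (bit_2(s)==1):
  (0,0,0) <- {0, 1, 2, 8, 9}
  (0,1,0) <- {11, 16, 19}
  (1,0,1) <- {6}
Distinct abstract states = 3

3


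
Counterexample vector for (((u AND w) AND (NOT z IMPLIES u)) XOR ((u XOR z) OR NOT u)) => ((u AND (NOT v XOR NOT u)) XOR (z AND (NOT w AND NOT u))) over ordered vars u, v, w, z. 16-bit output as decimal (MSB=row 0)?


F1 = (((u AND w) AND (NOT z IMPLIES u)) XOR ((u XOR z) OR NOT u))
F2 = ((u AND (NOT v XOR NOT u)) XOR (z AND (NOT w AND NOT u)))
Counterexample to F1=>F2 is where F1=1 and F2=0.
Evaluate each row (bits = u,v,w,z, MSB first):
  row 0 [0000]: F1=1 F2=0 -> F1&~F2 -> 1
  row 1 [0001]: F1=1 F2=1 -> F1&~F2 -> 0
  row 2 [0010]: F1=1 F2=0 -> F1&~F2 -> 1
  row 3 [0011]: F1=1 F2=0 -> F1&~F2 -> 1
  row 4 [0100]: F1=1 F2=0 -> F1&~F2 -> 1
  row 5 [0101]: F1=1 F2=1 -> F1&~F2 -> 0
  row 6 [0110]: F1=1 F2=0 -> F1&~F2 -> 1
  row 7 [0111]: F1=1 F2=0 -> F1&~F2 -> 1
  row 8 [1000]: F1=1 F2=1 -> F1&~F2 -> 0
  row 9 [1001]: F1=0 F2=1 -> F1&~F2 -> 0
  row 10 [1010]: F1=0 F2=1 -> F1&~F2 -> 0
  row 11 [1011]: F1=1 F2=1 -> F1&~F2 -> 0
  row 12 [1100]: F1=1 F2=0 -> F1&~F2 -> 1
  row 13 [1101]: F1=0 F2=0 -> F1&~F2 -> 0
  row 14 [1110]: F1=0 F2=0 -> F1&~F2 -> 0
  row 15 [1111]: F1=1 F2=0 -> F1&~F2 -> 1
Full result column, 4 rows per line (u,v fixed per line; w,z runs 00..11 left to right):
  rows 0-3 [u,v=00]: 1011  = hex B
  rows 4-7 [u,v=01]: 1011  = hex B
  rows 8-11 [u,v=10]: 0000  = hex 0
  rows 12-15 [u,v=11]: 1001  = hex 9
Counterexample vector (row 0 .. row 15) = 1011101100001001
Output column grouped in 4s = 1011 1011 0000 1001 = 0xBB09
Convert to decimal digit by digit (value = value*16 + digit):
  B -> 11
  11*16 + 11 (B) = 187
  187*16 + 0 = 2992
  2992*16 + 9 = 47881
Decimal = 47881

47881


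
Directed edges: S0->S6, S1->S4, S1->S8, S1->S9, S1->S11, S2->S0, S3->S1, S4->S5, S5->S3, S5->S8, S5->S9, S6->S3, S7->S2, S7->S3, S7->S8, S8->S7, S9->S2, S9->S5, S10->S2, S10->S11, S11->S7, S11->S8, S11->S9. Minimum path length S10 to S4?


BFS layer-by-layer from S10:
  dist 0: {S10}
  dist 1: {S2, S11}
  dist 2: {S0, S7, S8, S9}
  dist 3: {S3, S5, S6}
  dist 4: {S1}
  dist 5: {S4}
  -> S4 reached at distance 5
Shortest path length = 5

5


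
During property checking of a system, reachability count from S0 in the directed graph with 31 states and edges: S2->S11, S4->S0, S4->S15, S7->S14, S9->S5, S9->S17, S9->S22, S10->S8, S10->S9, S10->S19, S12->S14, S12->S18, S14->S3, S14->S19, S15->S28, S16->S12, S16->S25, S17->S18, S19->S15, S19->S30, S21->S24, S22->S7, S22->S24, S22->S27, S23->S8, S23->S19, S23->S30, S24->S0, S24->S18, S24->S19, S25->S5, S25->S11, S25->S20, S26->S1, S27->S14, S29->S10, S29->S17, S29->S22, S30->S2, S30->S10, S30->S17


BFS from S0:
  layer 0: {S0}
Reachable set: {S0}
Count = 1

1


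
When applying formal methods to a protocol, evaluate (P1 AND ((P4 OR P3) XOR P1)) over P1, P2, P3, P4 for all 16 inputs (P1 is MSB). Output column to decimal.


Formula: (P1 AND ((P4 OR P3) XOR P1)) over P1, P2, P3, P4 (16 rows)
Evaluate each row (bits = P1,P2,P3,P4, MSB first):
  row 0 [0000]: (0 AND ((0 OR 0) XOR 0)) -> 0
  row 1 [0001]: (0 AND ((1 OR 0) XOR 0)) -> 0
  row 2 [0010]: (0 AND ((0 OR 1) XOR 0)) -> 0
  row 3 [0011]: (0 AND ((1 OR 1) XOR 0)) -> 0
  row 4 [0100]: (0 AND ((0 OR 0) XOR 0)) -> 0
  row 5 [0101]: (0 AND ((1 OR 0) XOR 0)) -> 0
  row 6 [0110]: (0 AND ((0 OR 1) XOR 0)) -> 0
  row 7 [0111]: (0 AND ((1 OR 1) XOR 0)) -> 0
  row 8 [1000]: (1 AND ((0 OR 0) XOR 1)) -> 1
  row 9 [1001]: (1 AND ((1 OR 0) XOR 1)) -> 0
  row 10 [1010]: (1 AND ((0 OR 1) XOR 1)) -> 0
  row 11 [1011]: (1 AND ((1 OR 1) XOR 1)) -> 0
  row 12 [1100]: (1 AND ((0 OR 0) XOR 1)) -> 1
  row 13 [1101]: (1 AND ((1 OR 0) XOR 1)) -> 0
  row 14 [1110]: (1 AND ((0 OR 1) XOR 1)) -> 0
  row 15 [1111]: (1 AND ((1 OR 1) XOR 1)) -> 0
Full result column, 4 rows per line (P1,P2 fixed per line; P3,P4 runs 00..11 left to right):
  rows 0-3 [P1,P2=00]: 0000  = hex 0
  rows 4-7 [P1,P2=01]: 0000  = hex 0
  rows 8-11 [P1,P2=10]: 1000  = hex 8
  rows 12-15 [P1,P2=11]: 1000  = hex 8
Output column (row 0 .. row 15) = 0000000010001000
Output column grouped in 4s = 0000 0000 1000 1000 = 0x0088
Convert to decimal digit by digit (value = value*16 + digit):
  0 -> 0
  0*16 + 0 = 0
  0*16 + 8 = 8
  8*16 + 8 = 136
Decimal = 136

136


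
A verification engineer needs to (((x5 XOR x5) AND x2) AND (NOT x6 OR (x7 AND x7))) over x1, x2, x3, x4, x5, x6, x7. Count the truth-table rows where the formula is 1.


Formula: (((x5 XOR x5) AND x2) AND (NOT x6 OR (x7 AND x7))) over 7 vars (128 rows)
Evaluate each row (x1, x2, x3, x4, x5, x6, x7 as bits, MSB first):
  row 0 [0000000]: (((0 XOR 0) AND 0) AND (NOT 0 OR (0 AND 0))) -> 0
  row 1 [0000001]: (((0 XOR 0) AND 0) AND (NOT 0 OR (1 AND 1))) -> 0
  row 2 [0000010]: (((0 XOR 0) AND 0) AND (NOT 1 OR (0 AND 0))) -> 0
  row 3 [0000011]: (((0 XOR 0) AND 0) AND (NOT 1 OR (1 AND 1))) -> 0
  row 4 [0000100]: (((1 XOR 1) AND 0) AND (NOT 0 OR (0 AND 0))) -> 0
  (every remaining row is evaluated the same way; all 128 results are listed next)
Full result column, 8 rows per line (x1,x2,x3,x4 fixed per line; x5,x6,x7 runs 000..111 left to right):
  rows 0-7 [x1,x2,x3,x4=0000]: 00000000  (ones: 0)
  rows 8-15 [x1,x2,x3,x4=0001]: 00000000  (ones: 0)
  rows 16-23 [x1,x2,x3,x4=0010]: 00000000  (ones: 0)
  rows 24-31 [x1,x2,x3,x4=0011]: 00000000  (ones: 0)
  rows 32-39 [x1,x2,x3,x4=0100]: 00000000  (ones: 0)
  rows 40-47 [x1,x2,x3,x4=0101]: 00000000  (ones: 0)
  rows 48-55 [x1,x2,x3,x4=0110]: 00000000  (ones: 0)
  rows 56-63 [x1,x2,x3,x4=0111]: 00000000  (ones: 0)
  rows 64-71 [x1,x2,x3,x4=1000]: 00000000  (ones: 0)
  rows 72-79 [x1,x2,x3,x4=1001]: 00000000  (ones: 0)
  rows 80-87 [x1,x2,x3,x4=1010]: 00000000  (ones: 0)
  rows 88-95 [x1,x2,x3,x4=1011]: 00000000  (ones: 0)
  rows 96-103 [x1,x2,x3,x4=1100]: 00000000  (ones: 0)
  rows 104-111 [x1,x2,x3,x4=1101]: 00000000  (ones: 0)
  rows 112-119 [x1,x2,x3,x4=1110]: 00000000  (ones: 0)
  rows 120-127 [x1,x2,x3,x4=1111]: 00000000  (ones: 0)
Count of 1-rows = 0+0+0+0+0+0+0+0+0+0+0+0+0+0+0+0 = 0

0
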